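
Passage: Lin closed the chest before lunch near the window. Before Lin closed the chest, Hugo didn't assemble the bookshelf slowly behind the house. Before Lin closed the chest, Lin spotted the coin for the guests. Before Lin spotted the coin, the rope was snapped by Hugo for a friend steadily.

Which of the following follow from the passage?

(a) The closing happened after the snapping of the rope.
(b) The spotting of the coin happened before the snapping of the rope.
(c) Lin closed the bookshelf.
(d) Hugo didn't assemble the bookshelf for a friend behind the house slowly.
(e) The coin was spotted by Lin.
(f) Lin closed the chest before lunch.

(a) Entailed — the narrative places the snapping before the closing.
(b) Not entailed — the narrative places the snapping before the spotting, not after.
(c) Not entailed — Lin closed the chest, not the bookshelf; the bookshelf belongs to the assembling event.
(d) Entailed — under negation, adding a further restriction is entailed: if no such assembling event occurred, none occurred for a friend either.
(e) Entailed — every conjunct here is already in the original spotting event.
(f) Entailed — every conjunct here is already in the original closing event.

(a), (d), (e), (f)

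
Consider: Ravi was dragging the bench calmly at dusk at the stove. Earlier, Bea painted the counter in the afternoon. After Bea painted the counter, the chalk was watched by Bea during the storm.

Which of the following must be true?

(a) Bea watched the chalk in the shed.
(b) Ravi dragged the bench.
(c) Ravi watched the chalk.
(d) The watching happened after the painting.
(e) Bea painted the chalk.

(a) Not entailed — 'in the shed' adds information not in the original event.
(b) Entailed — 'drag' is an activity; 'was dragging' entails that some dragging happened, so 'dragged' holds.
(c) Not entailed — the passage has Bea watching the chalk, not Ravi.
(d) Entailed — the narrative places the painting before the watching.
(e) Not entailed — Bea painted the counter, not the chalk; the chalk belongs to the watching event.

(b), (d)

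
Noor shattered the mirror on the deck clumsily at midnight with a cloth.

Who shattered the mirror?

'Noor' marks the agent of the shattering event.

Noor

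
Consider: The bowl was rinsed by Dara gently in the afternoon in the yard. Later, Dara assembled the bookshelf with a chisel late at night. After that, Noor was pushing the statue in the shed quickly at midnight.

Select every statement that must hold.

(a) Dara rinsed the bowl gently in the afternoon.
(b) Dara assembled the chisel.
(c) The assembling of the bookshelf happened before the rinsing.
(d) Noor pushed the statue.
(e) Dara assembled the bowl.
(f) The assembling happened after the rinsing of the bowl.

(a), (d), (f)

(a) Entailed — every conjunct here is already in the original rinsing event.
(b) Not entailed — the chisel is the instrument, not what was assembled.
(c) Not entailed — the narrative places the rinsing before the assembling, not after.
(d) Entailed — 'push' is an activity; 'was pushing' entails that some pushing happened, so 'pushed' holds.
(e) Not entailed — Dara assembled the bookshelf, not the bowl; the bowl belongs to the rinsing event.
(f) Entailed — the narrative places the rinsing before the assembling.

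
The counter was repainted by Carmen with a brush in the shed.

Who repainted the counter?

'Carmen' marks the agent of the repainting event.

Carmen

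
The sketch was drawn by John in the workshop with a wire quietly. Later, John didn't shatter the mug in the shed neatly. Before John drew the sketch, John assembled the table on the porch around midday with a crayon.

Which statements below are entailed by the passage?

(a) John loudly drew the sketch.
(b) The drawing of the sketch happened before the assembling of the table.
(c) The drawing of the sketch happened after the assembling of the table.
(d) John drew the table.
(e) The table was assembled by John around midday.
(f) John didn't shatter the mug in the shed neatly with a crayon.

(c), (e), (f)

(a) Not entailed — 'loudly' adds a manner not in (and inconsistent with) the original.
(b) Not entailed — the narrative places the assembling before the drawing, not after.
(c) Entailed — the narrative places the assembling before the drawing.
(d) Not entailed — John drew the sketch, not the table; the table belongs to the assembling event.
(e) Entailed — this follows by dropping conjuncts from the assembling event's description.
(f) Entailed — under negation, adding a further restriction is entailed: if no such shattering event occurred, none occurred with a crayon either.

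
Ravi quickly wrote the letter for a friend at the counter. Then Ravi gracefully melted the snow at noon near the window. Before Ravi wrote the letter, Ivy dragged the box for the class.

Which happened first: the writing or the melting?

the writing

The connectives place the writing before the melting.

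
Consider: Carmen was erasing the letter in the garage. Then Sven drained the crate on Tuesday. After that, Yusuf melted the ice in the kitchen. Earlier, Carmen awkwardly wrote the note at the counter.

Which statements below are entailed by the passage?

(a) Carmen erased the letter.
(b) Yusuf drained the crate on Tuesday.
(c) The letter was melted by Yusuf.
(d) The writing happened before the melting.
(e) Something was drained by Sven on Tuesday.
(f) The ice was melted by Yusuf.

(a) Not entailed — 'was erasing' is progressive on an accomplishment; it does not entail the completed 'erased'.
(b) Not entailed — the passage has Sven draining the crate, not Yusuf.
(c) Not entailed — Yusuf melted the ice, not the letter; the letter belongs to the erasing event.
(d) Entailed — the narrative places the writing before the melting.
(e) Entailed — generalizing the patient leaves a sub-description the original still satisfies.
(f) Entailed — the original entails any weakening of itself; this just drops 'in the kitchen'.

(d), (e), (f)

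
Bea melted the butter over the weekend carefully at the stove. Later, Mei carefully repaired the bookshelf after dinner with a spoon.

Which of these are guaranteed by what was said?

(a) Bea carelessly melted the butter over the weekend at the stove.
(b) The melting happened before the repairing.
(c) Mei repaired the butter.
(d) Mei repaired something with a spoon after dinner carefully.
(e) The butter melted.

(b), (d), (e)

(a) Not entailed — 'carelessly' adds a manner not in (and inconsistent with) the original.
(b) Entailed — the narrative places the melting before the repairing.
(c) Not entailed — Mei repaired the bookshelf, not the butter; the butter belongs to the melting event.
(d) Entailed — generalizing the patient leaves a sub-description the original still satisfies.
(e) Entailed — 'Bea melted the butter' is causative; it entails the inchoative 'the butter melted'.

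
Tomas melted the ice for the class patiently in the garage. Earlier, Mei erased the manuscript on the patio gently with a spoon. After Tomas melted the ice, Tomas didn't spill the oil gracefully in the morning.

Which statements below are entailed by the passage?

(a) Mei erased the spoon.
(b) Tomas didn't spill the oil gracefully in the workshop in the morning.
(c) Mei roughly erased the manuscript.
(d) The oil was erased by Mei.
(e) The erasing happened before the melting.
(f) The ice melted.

(b), (e), (f)

(a) Not entailed — the spoon is the instrument, not what was erased.
(b) Entailed — under negation, adding a further restriction is entailed: if no such spilling event occurred, none occurred in the workshop either.
(c) Not entailed — 'roughly' adds a manner not in (and inconsistent with) the original.
(d) Not entailed — Mei erased the manuscript, not the oil; the oil belongs to the spilling event.
(e) Entailed — the narrative places the erasing before the melting.
(f) Entailed — 'Tomas melted the ice' is causative; it entails the inchoative 'the ice melted'.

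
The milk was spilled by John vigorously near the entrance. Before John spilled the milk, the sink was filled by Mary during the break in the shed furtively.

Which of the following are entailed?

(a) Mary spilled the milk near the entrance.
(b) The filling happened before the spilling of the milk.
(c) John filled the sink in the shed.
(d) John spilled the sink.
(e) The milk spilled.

(b), (e)

(a) Not entailed — the passage has John spilling the milk, not Mary.
(b) Entailed — the narrative places the filling before the spilling.
(c) Not entailed — the passage has Mary filling the sink, not John.
(d) Not entailed — John spilled the milk, not the sink; the sink belongs to the filling event.
(e) Entailed — 'John spilled the milk' is causative; it entails the inchoative 'the milk spilled'.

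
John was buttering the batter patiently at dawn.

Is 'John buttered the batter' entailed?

no

'was buttering' is progressive; for an accomplishment like 'butter the batter', it doesn't entail completion.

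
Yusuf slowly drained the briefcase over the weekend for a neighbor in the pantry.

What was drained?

the briefcase

'the briefcase' marks the patient of the draining event.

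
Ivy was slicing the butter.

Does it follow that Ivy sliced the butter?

'was slicing' is progressive; for an accomplishment like 'slice the butter', it doesn't entail completion.

no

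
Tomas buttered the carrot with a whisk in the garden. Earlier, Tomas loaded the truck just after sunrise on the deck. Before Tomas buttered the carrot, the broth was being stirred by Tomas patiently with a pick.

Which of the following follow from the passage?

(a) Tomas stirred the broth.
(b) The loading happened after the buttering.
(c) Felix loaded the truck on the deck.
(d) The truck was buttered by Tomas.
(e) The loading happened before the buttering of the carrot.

(a), (e)

(a) Entailed — 'stir' is an activity; 'was stirring' entails that some stirring happened, so 'stirred' holds.
(b) Not entailed — the narrative places the loading before the buttering, not after.
(c) Not entailed — the passage has Tomas loading the truck, not Felix.
(d) Not entailed — Tomas buttered the carrot, not the truck; the truck belongs to the loading event.
(e) Entailed — the narrative places the loading before the buttering.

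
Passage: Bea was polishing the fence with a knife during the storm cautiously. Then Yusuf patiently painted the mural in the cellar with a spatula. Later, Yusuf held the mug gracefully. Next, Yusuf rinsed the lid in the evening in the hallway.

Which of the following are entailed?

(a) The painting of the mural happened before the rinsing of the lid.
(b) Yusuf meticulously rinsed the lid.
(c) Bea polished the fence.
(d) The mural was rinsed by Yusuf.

(a) Entailed — the narrative places the painting before the rinsing.
(b) Not entailed — 'meticulously' adds information not in the original event.
(c) Entailed — 'polish' is an activity; 'was polishing' entails that some polishing happened, so 'polished' holds.
(d) Not entailed — Yusuf rinsed the lid, not the mural; the mural belongs to the painting event.

(a), (c)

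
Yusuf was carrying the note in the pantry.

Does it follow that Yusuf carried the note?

'carry' is atelic; if Yusuf was carrying the note, then Yusuf carried the note (for some time).

yes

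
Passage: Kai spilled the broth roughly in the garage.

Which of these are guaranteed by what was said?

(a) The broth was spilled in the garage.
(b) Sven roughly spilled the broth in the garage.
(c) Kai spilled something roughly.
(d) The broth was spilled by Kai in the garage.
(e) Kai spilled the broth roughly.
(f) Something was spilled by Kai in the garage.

(a) Entailed — every conjunct here is already in the original spilling event.
(b) Not entailed — the passage has Kai spilling the broth, not Sven.
(c) Entailed — every conjunct here is already in the original spilling event.
(d) Entailed — every conjunct here is already in the original spilling event.
(e) Entailed — dropping 'in the garage' leaves a sub-description the original still satisfies.
(f) Entailed — the original entails any weakening of itself; this just drops 'roughly' and generalizes the patient.

(a), (c), (d), (e), (f)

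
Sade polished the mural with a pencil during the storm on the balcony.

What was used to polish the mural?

'with a pencil' marks the instrument of the polishing event.

a pencil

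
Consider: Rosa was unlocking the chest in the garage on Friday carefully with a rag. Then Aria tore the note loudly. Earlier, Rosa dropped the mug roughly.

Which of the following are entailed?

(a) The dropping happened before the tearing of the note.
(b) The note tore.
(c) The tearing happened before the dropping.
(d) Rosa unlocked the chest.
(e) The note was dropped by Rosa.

(a) Entailed — the narrative places the dropping before the tearing.
(b) Entailed — 'Aria tore the note' is causative; it entails the inchoative 'the note tore'.
(c) Not entailed — the narrative places the dropping before the tearing, not after.
(d) Not entailed — 'was unlocking' is progressive on an accomplishment; it does not entail the completed 'unlocked'.
(e) Not entailed — Rosa dropped the mug, not the note; the note belongs to the tearing event.

(a), (b)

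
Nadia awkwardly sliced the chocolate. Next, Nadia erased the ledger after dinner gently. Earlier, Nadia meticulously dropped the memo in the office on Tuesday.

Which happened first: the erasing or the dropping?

the dropping

The connectives place the dropping before the erasing.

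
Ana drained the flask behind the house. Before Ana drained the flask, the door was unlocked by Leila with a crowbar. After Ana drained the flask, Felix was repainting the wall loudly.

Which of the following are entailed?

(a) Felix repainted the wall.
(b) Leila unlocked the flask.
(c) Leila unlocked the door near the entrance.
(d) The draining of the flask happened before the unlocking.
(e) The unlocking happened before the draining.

(a) Not entailed — 'was repainting' is progressive on an accomplishment; it does not entail the completed 'repainted'.
(b) Not entailed — Leila unlocked the door, not the flask; the flask belongs to the draining event.
(c) Not entailed — 'near the entrance' adds information not in the original event.
(d) Not entailed — the narrative places the unlocking before the draining, not after.
(e) Entailed — the narrative places the unlocking before the draining.

(e)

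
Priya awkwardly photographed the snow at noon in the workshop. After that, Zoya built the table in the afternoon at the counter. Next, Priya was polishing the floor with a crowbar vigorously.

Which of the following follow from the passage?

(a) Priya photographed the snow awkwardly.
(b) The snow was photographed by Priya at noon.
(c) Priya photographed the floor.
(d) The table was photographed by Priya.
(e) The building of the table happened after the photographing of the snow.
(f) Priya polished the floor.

(a) Entailed — the original entails any weakening of itself; this just drops 'at noon', 'in the workshop'.
(b) Entailed — the original entails any weakening of itself; this just drops 'awkwardly', 'in the workshop'.
(c) Not entailed — Priya photographed the snow, not the floor; the floor belongs to the polishing event.
(d) Not entailed — Priya photographed the snow, not the table; the table belongs to the building event.
(e) Entailed — the narrative places the photographing before the building.
(f) Entailed — 'polish' is an activity; 'was polishing' entails that some polishing happened, so 'polished' holds.

(a), (b), (e), (f)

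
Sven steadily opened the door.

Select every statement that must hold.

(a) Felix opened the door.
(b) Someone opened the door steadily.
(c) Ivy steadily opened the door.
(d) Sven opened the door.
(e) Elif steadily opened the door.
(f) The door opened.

(b), (d), (f)

(a) Not entailed — the passage has Sven opening the door, not Felix.
(b) Entailed — generalizing the agent leaves a sub-description the original still satisfies.
(c) Not entailed — the passage has Sven opening the door, not Ivy.
(d) Entailed — every conjunct here is already in the original opening event.
(e) Not entailed — the passage has Sven opening the door, not Elif.
(f) Entailed — 'Sven opened the door' is causative; it entails the inchoative 'the door opened'.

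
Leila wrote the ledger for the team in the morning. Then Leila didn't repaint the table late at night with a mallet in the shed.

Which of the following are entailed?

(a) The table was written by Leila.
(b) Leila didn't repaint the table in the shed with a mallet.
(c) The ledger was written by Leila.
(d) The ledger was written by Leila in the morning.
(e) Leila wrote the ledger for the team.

(a) Not entailed — Leila wrote the ledger, not the table; the table belongs to the repainting event.
(b) Not entailed — dropping 'late at night' under negation is not valid — the original leaves open that Leila repainted the table some other way.
(c) Entailed — this follows by dropping conjuncts from the writing event's description.
(d) Entailed — the original entails any weakening of itself; this just drops 'for the team'.
(e) Entailed — this follows by dropping conjuncts from the writing event's description.

(c), (d), (e)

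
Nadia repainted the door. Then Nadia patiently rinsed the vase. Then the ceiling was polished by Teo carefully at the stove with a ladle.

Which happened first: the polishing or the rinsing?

the rinsing

The connectives place the rinsing before the polishing.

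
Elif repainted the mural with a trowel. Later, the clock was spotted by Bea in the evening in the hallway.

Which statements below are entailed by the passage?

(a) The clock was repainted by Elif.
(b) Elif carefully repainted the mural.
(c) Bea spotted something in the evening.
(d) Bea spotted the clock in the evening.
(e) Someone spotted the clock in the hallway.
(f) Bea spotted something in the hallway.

(c), (d), (e), (f)

(a) Not entailed — Elif repainted the mural, not the clock; the clock belongs to the spotting event.
(b) Not entailed — 'carefully' adds information not in the original event.
(c) Entailed — every conjunct here is already in the original spotting event.
(d) Entailed — every conjunct here is already in the original spotting event.
(e) Entailed — the original entails any weakening of itself; this just drops 'in the evening' and generalizes the agent.
(f) Entailed — the original entails any weakening of itself; this just drops 'in the evening' and generalizes the patient.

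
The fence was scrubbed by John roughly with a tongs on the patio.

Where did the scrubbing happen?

on the patio

'on the patio' marks the location of the scrubbing event.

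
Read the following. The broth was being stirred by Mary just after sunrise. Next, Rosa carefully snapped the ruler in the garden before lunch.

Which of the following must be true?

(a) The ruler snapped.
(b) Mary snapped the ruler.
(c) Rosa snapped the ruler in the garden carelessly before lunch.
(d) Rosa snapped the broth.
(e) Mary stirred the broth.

(a), (e)

(a) Entailed — 'Rosa snapped the ruler' is causative; it entails the inchoative 'the ruler snapped'.
(b) Not entailed — the passage has Rosa snapping the ruler, not Mary.
(c) Not entailed — 'carelessly' adds a manner not in (and inconsistent with) the original.
(d) Not entailed — Rosa snapped the ruler, not the broth; the broth belongs to the stirring event.
(e) Entailed — 'stir' is an activity; 'was stirring' entails that some stirring happened, so 'stirred' holds.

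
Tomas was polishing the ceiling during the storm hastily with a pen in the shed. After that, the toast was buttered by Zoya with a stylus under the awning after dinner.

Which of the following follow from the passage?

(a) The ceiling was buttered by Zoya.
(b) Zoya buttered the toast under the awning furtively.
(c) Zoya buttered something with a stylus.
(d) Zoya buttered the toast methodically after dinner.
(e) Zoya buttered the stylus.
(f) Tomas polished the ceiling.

(a) Not entailed — Zoya buttered the toast, not the ceiling; the ceiling belongs to the polishing event.
(b) Not entailed — 'furtively' adds information not in the original event.
(c) Entailed — dropping 'after dinner', 'under the awning' and generalizing the patient leaves a sub-description the original still satisfies.
(d) Not entailed — 'methodically' adds information not in the original event.
(e) Not entailed — the stylus is the instrument, not what was buttered.
(f) Entailed — 'polish' is an activity; 'was polishing' entails that some polishing happened, so 'polished' holds.

(c), (f)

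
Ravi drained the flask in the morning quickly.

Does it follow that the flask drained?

yes

'Ravi drained the flask' is the causative; it entails the inchoative 'the flask drained'.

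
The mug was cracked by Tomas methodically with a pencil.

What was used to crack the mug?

'with a pencil' marks the instrument of the cracking event.

a pencil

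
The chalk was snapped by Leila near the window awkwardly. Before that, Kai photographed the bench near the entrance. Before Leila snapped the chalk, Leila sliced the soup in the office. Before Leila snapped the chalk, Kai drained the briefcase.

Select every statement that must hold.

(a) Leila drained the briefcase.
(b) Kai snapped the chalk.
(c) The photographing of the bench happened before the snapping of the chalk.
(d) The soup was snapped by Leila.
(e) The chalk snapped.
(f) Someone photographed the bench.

(c), (e), (f)

(a) Not entailed — the passage has Kai draining the briefcase, not Leila.
(b) Not entailed — the passage has Leila snapping the chalk, not Kai.
(c) Entailed — the narrative places the photographing before the snapping.
(d) Not entailed — Leila snapped the chalk, not the soup; the soup belongs to the slicing event.
(e) Entailed — 'Leila snapped the chalk' is causative; it entails the inchoative 'the chalk snapped'.
(f) Entailed — every conjunct here is already in the original photographing event.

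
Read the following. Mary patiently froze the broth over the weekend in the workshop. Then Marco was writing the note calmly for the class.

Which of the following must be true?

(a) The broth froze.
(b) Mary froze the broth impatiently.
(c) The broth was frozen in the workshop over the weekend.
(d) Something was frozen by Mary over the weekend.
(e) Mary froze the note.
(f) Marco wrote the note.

(a), (c), (d)

(a) Entailed — 'Mary froze the broth' is causative; it entails the inchoative 'the broth froze'.
(b) Not entailed — 'impatiently' adds a manner not in (and inconsistent with) the original.
(c) Entailed — every conjunct here is already in the original freezing event.
(d) Entailed — the original entails any weakening of itself; this just drops 'in the workshop', 'patiently' and generalizes the patient.
(e) Not entailed — Mary froze the broth, not the note; the note belongs to the writing event.
(f) Not entailed — 'was writing' is progressive on an accomplishment; it does not entail the completed 'wrote'.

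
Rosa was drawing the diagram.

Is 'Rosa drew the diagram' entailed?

'was drawing' is progressive; for an accomplishment like 'draw the diagram', it doesn't entail completion.

no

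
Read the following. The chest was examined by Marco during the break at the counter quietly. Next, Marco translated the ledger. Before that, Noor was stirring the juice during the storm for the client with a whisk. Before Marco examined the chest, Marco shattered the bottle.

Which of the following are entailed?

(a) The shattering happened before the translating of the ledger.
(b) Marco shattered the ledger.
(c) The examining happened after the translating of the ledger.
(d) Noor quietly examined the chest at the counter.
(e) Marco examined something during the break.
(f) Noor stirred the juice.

(a), (e), (f)

(a) Entailed — the narrative places the shattering before the translating.
(b) Not entailed — Marco shattered the bottle, not the ledger; the ledger belongs to the translating event.
(c) Not entailed — the narrative places the examining before the translating, not after.
(d) Not entailed — the passage has Marco examining the chest, not Noor.
(e) Entailed — every conjunct here is already in the original examining event.
(f) Entailed — 'stir' is an activity; 'was stirring' entails that some stirring happened, so 'stirred' holds.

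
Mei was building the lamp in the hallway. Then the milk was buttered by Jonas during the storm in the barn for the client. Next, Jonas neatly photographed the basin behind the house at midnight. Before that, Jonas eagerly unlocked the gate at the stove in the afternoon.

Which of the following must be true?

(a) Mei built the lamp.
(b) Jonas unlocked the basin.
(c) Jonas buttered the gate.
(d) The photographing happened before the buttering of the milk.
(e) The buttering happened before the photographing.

(e)

(a) Not entailed — 'was building' is progressive on an accomplishment; it does not entail the completed 'built'.
(b) Not entailed — Jonas unlocked the gate, not the basin; the basin belongs to the photographing event.
(c) Not entailed — Jonas buttered the milk, not the gate; the gate belongs to the unlocking event.
(d) Not entailed — the narrative places the buttering before the photographing, not after.
(e) Entailed — the narrative places the buttering before the photographing.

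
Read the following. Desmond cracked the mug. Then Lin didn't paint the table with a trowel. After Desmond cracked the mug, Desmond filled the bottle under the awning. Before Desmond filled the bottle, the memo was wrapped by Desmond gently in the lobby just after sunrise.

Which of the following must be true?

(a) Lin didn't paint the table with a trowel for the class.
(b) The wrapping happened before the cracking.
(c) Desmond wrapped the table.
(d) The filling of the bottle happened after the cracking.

(a), (d)

(a) Entailed — under negation, adding a further restriction is entailed: if no such painting event occurred, none occurred for the class either.
(b) Not entailed — the narrative doesn't order the wrapping relative to the cracking.
(c) Not entailed — Desmond wrapped the memo, not the table; the table belongs to the painting event.
(d) Entailed — the narrative places the cracking before the filling.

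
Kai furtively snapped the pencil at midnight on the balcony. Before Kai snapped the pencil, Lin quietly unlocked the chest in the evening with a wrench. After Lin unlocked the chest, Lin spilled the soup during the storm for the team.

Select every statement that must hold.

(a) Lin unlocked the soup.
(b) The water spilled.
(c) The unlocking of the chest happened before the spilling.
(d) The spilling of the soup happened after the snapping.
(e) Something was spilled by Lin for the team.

(c), (e)

(a) Not entailed — Lin unlocked the chest, not the soup; the soup belongs to the spilling event.
(b) Not entailed — the soup is what spilled, not the water.
(c) Entailed — the narrative places the unlocking before the spilling.
(d) Not entailed — the narrative doesn't order the snapping relative to the spilling.
(e) Entailed — the original entails any weakening of itself; this just drops 'during the storm' and generalizes the patient.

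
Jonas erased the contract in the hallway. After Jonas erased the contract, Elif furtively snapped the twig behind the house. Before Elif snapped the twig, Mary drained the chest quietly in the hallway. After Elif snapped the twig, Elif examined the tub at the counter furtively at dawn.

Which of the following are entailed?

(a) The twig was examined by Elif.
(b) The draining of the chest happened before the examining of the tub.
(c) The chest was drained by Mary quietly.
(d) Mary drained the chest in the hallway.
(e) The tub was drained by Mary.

(a) Not entailed — Elif examined the tub, not the twig; the twig belongs to the snapping event.
(b) Entailed — the narrative places the draining before the examining.
(c) Entailed — dropping 'in the hallway' leaves a sub-description the original still satisfies.
(d) Entailed — the original entails any weakening of itself; this just drops 'quietly'.
(e) Not entailed — Mary drained the chest, not the tub; the tub belongs to the examining event.

(b), (c), (d)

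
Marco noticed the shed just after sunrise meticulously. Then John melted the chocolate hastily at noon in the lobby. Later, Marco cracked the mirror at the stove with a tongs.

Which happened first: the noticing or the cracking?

the noticing

The connectives place the noticing before the cracking.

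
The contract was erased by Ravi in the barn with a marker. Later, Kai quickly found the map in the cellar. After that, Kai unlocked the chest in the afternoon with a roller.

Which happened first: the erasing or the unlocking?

the erasing

The connectives place the erasing before the unlocking.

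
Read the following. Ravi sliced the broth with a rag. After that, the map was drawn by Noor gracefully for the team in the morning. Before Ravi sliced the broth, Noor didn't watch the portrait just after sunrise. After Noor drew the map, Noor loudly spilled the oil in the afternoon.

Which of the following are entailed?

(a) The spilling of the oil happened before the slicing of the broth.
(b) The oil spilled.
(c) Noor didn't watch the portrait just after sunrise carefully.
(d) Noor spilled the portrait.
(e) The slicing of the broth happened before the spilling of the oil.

(a) Not entailed — the narrative places the slicing before the spilling, not after.
(b) Entailed — 'Noor spilled the oil' is causative; it entails the inchoative 'the oil spilled'.
(c) Entailed — under negation, adding a further restriction is entailed: if no such watching event occurred, none occurred carefully either.
(d) Not entailed — Noor spilled the oil, not the portrait; the portrait belongs to the watching event.
(e) Entailed — the narrative places the slicing before the spilling.

(b), (c), (e)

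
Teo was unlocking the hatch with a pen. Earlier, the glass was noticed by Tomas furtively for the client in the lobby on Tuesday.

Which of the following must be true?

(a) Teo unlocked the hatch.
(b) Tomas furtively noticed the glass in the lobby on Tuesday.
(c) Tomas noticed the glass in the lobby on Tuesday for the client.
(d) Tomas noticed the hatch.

(b), (c)

(a) Not entailed — 'was unlocking' is progressive on an accomplishment; it does not entail the completed 'unlocked'.
(b) Entailed — dropping 'for the client' leaves a sub-description the original still satisfies.
(c) Entailed — this follows by dropping conjuncts from the noticing event's description.
(d) Not entailed — Tomas noticed the glass, not the hatch; the hatch belongs to the unlocking event.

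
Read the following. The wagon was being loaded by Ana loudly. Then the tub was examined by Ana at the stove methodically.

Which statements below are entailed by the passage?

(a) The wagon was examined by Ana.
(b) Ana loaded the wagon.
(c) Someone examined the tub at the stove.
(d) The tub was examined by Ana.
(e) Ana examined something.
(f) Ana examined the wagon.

(a) Not entailed — Ana examined the tub, not the wagon; the wagon belongs to the loading event.
(b) Not entailed — 'was loading' is progressive on an accomplishment; it does not entail the completed 'loaded'.
(c) Entailed — every conjunct here is already in the original examining event.
(d) Entailed — this follows by dropping conjuncts from the examining event's description.
(e) Entailed — this follows by dropping conjuncts from the examining event's description.
(f) Not entailed — Ana examined the tub, not the wagon; the wagon belongs to the loading event.

(c), (d), (e)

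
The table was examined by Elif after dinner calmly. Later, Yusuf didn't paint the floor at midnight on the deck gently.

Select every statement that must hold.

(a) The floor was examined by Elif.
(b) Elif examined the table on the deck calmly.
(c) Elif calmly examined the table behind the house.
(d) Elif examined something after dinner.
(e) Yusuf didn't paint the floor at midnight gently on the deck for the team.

(d), (e)

(a) Not entailed — Elif examined the table, not the floor; the floor belongs to the painting event.
(b) Not entailed — 'on the deck' adds information not in the original event.
(c) Not entailed — 'behind the house' adds information not in the original event.
(d) Entailed — every conjunct here is already in the original examining event.
(e) Entailed — under negation, adding a further restriction is entailed: if no such painting event occurred, none occurred for the team either.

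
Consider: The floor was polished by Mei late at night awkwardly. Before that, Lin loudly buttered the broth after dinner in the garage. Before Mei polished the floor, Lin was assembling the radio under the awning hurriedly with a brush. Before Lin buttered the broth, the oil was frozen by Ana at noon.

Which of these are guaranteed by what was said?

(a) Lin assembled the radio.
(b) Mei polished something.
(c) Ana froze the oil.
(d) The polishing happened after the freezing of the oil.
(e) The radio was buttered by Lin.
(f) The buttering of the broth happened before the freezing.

(a) Not entailed — 'was assembling' is progressive on an accomplishment; it does not entail the completed 'assembled'.
(b) Entailed — dropping 'late at night', 'awkwardly' and generalizing the patient leaves a sub-description the original still satisfies.
(c) Entailed — every conjunct here is already in the original freezing event.
(d) Entailed — the narrative places the freezing before the polishing.
(e) Not entailed — Lin buttered the broth, not the radio; the radio belongs to the assembling event.
(f) Not entailed — the narrative places the freezing before the buttering, not after.

(b), (c), (d)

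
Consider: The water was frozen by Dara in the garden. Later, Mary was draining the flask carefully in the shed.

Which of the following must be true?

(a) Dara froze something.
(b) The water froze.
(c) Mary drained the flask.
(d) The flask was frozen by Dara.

(a) Entailed — the original entails any weakening of itself; this just drops 'in the garden' and generalizes the patient.
(b) Entailed — 'Dara froze the water' is causative; it entails the inchoative 'the water froze'.
(c) Not entailed — 'was draining' is progressive on an accomplishment; it does not entail the completed 'drained'.
(d) Not entailed — Dara froze the water, not the flask; the flask belongs to the draining event.

(a), (b)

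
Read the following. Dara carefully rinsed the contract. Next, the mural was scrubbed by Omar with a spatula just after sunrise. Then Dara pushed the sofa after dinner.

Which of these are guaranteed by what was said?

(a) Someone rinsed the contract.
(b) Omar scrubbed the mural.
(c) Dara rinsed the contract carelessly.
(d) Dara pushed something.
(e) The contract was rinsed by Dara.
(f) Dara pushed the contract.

(a) Entailed — the original entails any weakening of itself; this just drops 'carefully' and generalizes the agent.
(b) Entailed — this follows by dropping conjuncts from the scrubbing event's description.
(c) Not entailed — 'carelessly' adds a manner not in (and inconsistent with) the original.
(d) Entailed — dropping 'after dinner' and generalizing the patient leaves a sub-description the original still satisfies.
(e) Entailed — every conjunct here is already in the original rinsing event.
(f) Not entailed — Dara pushed the sofa, not the contract; the contract belongs to the rinsing event.

(a), (b), (d), (e)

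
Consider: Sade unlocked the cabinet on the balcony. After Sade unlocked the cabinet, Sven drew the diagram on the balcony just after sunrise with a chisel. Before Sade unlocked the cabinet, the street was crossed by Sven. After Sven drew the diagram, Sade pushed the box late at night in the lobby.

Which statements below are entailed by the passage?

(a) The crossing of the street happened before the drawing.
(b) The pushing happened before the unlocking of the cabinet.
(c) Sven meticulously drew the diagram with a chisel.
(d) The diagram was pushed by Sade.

(a)

(a) Entailed — the narrative places the crossing before the drawing.
(b) Not entailed — the narrative places the unlocking before the pushing, not after.
(c) Not entailed — 'meticulously' adds information not in the original event.
(d) Not entailed — Sade pushed the box, not the diagram; the diagram belongs to the drawing event.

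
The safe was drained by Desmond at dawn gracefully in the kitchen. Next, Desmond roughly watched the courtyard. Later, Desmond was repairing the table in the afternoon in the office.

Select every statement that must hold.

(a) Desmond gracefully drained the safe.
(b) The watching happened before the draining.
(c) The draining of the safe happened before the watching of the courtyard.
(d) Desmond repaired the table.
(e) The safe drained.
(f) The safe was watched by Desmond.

(a), (c), (e)

(a) Entailed — the original entails any weakening of itself; this just drops 'in the kitchen', 'at dawn'.
(b) Not entailed — the narrative places the draining before the watching, not after.
(c) Entailed — the narrative places the draining before the watching.
(d) Not entailed — 'was repairing' is progressive on an accomplishment; it does not entail the completed 'repaired'.
(e) Entailed — 'Desmond drained the safe' is causative; it entails the inchoative 'the safe drained'.
(f) Not entailed — Desmond watched the courtyard, not the safe; the safe belongs to the draining event.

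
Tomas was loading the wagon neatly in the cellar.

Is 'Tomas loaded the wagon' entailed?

'was loading' is progressive; for an accomplishment like 'load the wagon', it doesn't entail completion.

no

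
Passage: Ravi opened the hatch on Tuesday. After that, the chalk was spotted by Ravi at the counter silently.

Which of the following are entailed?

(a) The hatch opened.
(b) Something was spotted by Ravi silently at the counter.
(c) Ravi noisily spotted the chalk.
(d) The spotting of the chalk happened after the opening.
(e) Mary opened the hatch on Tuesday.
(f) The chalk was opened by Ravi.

(a), (b), (d)

(a) Entailed — 'Ravi opened the hatch' is causative; it entails the inchoative 'the hatch opened'.
(b) Entailed — the original entails any weakening of itself; this just generalizes the patient.
(c) Not entailed — 'noisily' adds a manner not in (and inconsistent with) the original.
(d) Entailed — the narrative places the opening before the spotting.
(e) Not entailed — the passage has Ravi opening the hatch, not Mary.
(f) Not entailed — Ravi opened the hatch, not the chalk; the chalk belongs to the spotting event.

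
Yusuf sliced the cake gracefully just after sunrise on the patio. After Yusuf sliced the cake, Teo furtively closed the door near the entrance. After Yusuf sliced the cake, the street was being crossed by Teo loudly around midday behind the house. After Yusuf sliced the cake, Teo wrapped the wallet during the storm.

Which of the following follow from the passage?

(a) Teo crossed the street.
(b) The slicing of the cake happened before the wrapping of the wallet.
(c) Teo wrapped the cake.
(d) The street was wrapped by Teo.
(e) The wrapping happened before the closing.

(b)

(a) Not entailed — 'was crossing' is progressive on an accomplishment; it does not entail the completed 'crossed'.
(b) Entailed — the narrative places the slicing before the wrapping.
(c) Not entailed — Teo wrapped the wallet, not the cake; the cake belongs to the slicing event.
(d) Not entailed — Teo wrapped the wallet, not the street; the street belongs to the crossing event.
(e) Not entailed — the narrative doesn't order the wrapping relative to the closing.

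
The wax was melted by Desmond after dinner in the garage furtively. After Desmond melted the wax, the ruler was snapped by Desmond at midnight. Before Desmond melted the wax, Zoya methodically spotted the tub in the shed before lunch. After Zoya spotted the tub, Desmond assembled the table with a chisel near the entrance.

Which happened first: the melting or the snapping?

The connectives place the melting before the snapping.

the melting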